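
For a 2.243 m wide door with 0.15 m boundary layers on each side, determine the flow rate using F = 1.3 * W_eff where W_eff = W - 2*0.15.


W_eff = 2.243 - 0.30 = 1.943 m
F = 1.3 * 1.943 = 2.5259 persons/s

2.5259 persons/s


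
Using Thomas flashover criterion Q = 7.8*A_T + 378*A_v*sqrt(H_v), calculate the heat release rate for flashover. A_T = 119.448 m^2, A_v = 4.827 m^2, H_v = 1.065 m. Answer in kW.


7.8*A_T = 931.69
sqrt(H_v) = 1.0320
378*A_v*sqrt(H_v) = 1883.0
Q = 931.69 + 1883.0 = 2814.7 kW

2814.7 kW


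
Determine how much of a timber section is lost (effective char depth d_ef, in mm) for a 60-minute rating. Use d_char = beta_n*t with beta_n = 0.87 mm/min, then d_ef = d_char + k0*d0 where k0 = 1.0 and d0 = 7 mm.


d_char = 0.87 * 60 = 52.2 mm
d_ef = 52.2 + 1.0*7 = 59.2 mm

59.2 mm


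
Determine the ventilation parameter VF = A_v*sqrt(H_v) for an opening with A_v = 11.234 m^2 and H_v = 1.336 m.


sqrt(H_v) = 1.1559
VF = 11.234 * 1.1559 = 12.985 m^(5/2)

12.985 m^(5/2)


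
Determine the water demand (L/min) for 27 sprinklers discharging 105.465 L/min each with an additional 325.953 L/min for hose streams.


Sprinkler demand = 27 * 105.465 = 2847.555 L/min
Total = 2847.555 + 325.953 = 3173.508 L/min

3173.508 L/min


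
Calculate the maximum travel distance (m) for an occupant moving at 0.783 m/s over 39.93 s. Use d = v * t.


d = 0.783 * 39.93 = 31.265 m

31.265 m


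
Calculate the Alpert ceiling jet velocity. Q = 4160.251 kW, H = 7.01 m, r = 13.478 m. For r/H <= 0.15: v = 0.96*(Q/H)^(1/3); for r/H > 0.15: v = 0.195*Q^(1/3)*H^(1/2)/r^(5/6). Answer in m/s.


r/H = 13.478 / 7.01 = 1.9227
r/H > 0.15, so v = 0.195*Q^(1/3)*H^(1/2)/r^(5/6)
Q^(1/3) = 16.083
H^(1/2) = 2.6476
r^(5/6) = 8.7368
v = 0.195 * 16.083 * 2.6476 / 8.7368 = 0.95041 m/s

0.95041 m/s


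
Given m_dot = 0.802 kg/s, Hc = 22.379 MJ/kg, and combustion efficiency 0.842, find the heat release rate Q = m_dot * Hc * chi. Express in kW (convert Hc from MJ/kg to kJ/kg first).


Hc = 22.379 MJ/kg = 22.379 * 1000 kJ/kg = 22379 kJ/kg
Q = 0.802 kg/s * 22379 kJ/kg * 0.842 = 15112 kW

15112 kW


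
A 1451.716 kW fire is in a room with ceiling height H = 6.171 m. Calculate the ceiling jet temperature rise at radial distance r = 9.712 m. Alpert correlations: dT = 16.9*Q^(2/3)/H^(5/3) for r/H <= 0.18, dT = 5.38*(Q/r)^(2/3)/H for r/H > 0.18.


r/H = 9.712 / 6.171 = 1.5738
r/H > 0.18, so dT = 5.38*(Q/r)^(2/3)/H
Q/r = 149.48
(Q/r)^(2/3) = 28.165
dT = 5.38 * 28.165 / 6.171 = 24.555 K

24.555 K


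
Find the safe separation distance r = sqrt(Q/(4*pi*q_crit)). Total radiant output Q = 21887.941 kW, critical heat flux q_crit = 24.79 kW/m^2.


4*pi*q_crit = 311.52
Q/(4*pi*q_crit) = 70.262
r = sqrt(70.262) = 8.3822 m

8.3822 m


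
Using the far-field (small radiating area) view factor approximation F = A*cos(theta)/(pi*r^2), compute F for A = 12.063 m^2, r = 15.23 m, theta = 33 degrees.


cos(33 deg) = 0.83867
pi*r^2 = 728.70
F = 12.063 * 0.83867 / 728.70 = 0.013883

0.013883


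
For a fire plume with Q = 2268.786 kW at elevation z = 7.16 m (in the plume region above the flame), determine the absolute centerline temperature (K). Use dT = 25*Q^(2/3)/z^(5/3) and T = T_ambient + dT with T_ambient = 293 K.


Q^(2/3) = 172.66
z^(5/3) = 26.598
dT = 25 * 172.66 / 26.598 = 162.29 K
T = 293 + 162.29 = 455.29 K

455.29 K


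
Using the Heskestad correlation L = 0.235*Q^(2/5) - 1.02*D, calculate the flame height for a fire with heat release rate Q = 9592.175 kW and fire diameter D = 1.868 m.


Q^(2/5) = 39.153
0.235 * Q^(2/5) = 9.2010
1.02 * D = 1.9054
L = 7.2956 m

7.2956 m


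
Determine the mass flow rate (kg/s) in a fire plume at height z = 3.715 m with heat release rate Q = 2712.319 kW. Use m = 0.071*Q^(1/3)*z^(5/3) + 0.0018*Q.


Q^(1/3) = 13.946
z^(5/3) = 8.9111
First term = 0.071 * 13.946 * 8.9111 = 8.8234
Second term = 0.0018 * 2712.319 = 4.8822
m = 13.706 kg/s

13.706 kg/s


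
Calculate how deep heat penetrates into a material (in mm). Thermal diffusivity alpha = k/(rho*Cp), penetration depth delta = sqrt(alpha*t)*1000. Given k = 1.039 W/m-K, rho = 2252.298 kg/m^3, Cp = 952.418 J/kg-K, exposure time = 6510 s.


alpha = 1.039 / (2252.298 * 952.418) = 4.8435e-07 m^2/s
alpha * t = 0.0031531
delta = sqrt(0.0031531) * 1000 = 56.153 mm

56.153 mm


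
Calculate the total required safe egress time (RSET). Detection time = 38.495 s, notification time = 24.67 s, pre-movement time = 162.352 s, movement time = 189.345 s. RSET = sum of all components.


Total = 38.495 + 24.67 + 162.352 + 189.345 = 414.862 s

414.862 s


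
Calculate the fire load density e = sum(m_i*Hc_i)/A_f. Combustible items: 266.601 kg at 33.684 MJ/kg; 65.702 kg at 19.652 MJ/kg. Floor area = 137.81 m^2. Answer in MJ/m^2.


Total energy = 266.601*33.684 + 65.702*19.652
= 8980.188 + 1291.176
= 10271.36 MJ
e = 10271.36 / 137.81 = 74.533 MJ/m^2

74.533 MJ/m^2


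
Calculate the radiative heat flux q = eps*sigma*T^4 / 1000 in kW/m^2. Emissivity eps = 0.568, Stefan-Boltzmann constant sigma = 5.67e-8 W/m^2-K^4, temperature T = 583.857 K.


T^4 = 1.1621e+11
q = 0.568 * 5.67e-8 * 1.1621e+11 / 1000 = 3.7425 kW/m^2

3.7425 kW/m^2


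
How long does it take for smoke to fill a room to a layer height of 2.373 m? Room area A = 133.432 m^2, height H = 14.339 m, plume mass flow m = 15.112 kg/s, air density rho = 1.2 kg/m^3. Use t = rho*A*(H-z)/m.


H - z = 11.966 m
t = 1.2 * 133.432 * 11.966 / 15.112 = 126.79 s

126.79 s


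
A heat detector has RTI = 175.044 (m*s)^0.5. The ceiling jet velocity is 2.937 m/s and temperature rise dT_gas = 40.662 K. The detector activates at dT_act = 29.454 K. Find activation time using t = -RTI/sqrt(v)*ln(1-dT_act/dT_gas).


dT_act/dT_gas = 0.72436
ln(1 - 0.72436) = -1.2887
t = -175.044 / sqrt(2.937) * -1.2887 = 131.62 s

131.62 s


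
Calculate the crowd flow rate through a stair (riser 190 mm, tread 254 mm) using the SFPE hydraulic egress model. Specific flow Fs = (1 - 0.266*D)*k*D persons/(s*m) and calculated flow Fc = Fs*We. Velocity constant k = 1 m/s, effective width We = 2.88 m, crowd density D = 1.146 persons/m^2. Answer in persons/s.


1 - 0.266*D = 1 - 0.266*1.146 = 0.69516
Fs = 0.69516 * 1 * 1.146 = 0.79666 persons/(s*m)
Fc = 0.79666 * 2.88 = 2.2944 persons/s

2.2944 persons/s


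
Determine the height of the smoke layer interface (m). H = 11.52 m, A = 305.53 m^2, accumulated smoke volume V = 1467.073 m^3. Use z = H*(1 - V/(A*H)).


V/(A*H) = 0.41682
1 - 0.41682 = 0.58318
z = 11.52 * 0.58318 = 6.7183 m

6.7183 m


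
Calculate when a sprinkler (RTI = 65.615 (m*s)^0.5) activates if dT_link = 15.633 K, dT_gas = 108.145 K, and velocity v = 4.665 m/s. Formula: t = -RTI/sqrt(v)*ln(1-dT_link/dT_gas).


dT_link/dT_gas = 0.14456
ln(1 - 0.14456) = -0.15613
t = -65.615 / sqrt(4.665) * -0.15613 = 4.7433 s

4.7433 s


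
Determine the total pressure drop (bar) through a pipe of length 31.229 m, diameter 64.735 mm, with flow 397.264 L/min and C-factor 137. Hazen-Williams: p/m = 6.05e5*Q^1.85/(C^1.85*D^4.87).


Q^1.85 = 64313
C^1.85 = 8972.9
D^4.87 = 6.6107e+08
p/m = 0.0065595 bar/m
p_total = 0.0065595 * 31.229 = 0.20485 bar

0.20485 bar


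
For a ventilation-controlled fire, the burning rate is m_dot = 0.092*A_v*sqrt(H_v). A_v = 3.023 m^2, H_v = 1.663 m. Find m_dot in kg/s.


sqrt(H_v) = 1.2896
m_dot = 0.092 * 3.023 * 1.2896 = 0.35865 kg/s

0.35865 kg/s


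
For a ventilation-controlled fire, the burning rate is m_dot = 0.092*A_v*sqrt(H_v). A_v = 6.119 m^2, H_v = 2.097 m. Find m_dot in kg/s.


sqrt(H_v) = 1.4481
m_dot = 0.092 * 6.119 * 1.4481 = 0.81521 kg/s

0.81521 kg/s


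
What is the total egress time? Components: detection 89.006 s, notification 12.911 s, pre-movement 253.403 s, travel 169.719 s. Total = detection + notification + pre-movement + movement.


Total = 89.006 + 12.911 + 253.403 + 169.719 = 525.039 s

525.039 s


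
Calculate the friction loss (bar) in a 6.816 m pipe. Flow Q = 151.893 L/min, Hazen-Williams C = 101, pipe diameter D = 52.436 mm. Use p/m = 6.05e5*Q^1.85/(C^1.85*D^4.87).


Q^1.85 = 10860
C^1.85 = 5105.0
D^4.87 = 2.3692e+08
p/m = 0.0054326 bar/m
p_total = 0.0054326 * 6.816 = 0.037029 bar

0.037029 bar


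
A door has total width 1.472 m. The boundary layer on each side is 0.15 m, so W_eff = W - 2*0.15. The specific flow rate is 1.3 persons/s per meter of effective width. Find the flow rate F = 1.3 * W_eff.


W_eff = 1.472 - 0.30 = 1.172 m
F = 1.3 * 1.172 = 1.5236 persons/s

1.5236 persons/s


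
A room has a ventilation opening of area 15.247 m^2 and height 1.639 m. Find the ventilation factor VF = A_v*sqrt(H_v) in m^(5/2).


sqrt(H_v) = 1.2802
VF = 15.247 * 1.2802 = 19.520 m^(5/2)

19.520 m^(5/2)


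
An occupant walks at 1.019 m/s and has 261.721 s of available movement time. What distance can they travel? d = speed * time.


d = 1.019 * 261.721 = 266.69 m

266.69 m


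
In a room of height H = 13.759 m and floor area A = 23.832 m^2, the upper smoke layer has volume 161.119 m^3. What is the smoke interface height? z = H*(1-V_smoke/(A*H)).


V/(A*H) = 0.49136
1 - 0.49136 = 0.50864
z = 13.759 * 0.50864 = 6.9984 m

6.9984 m


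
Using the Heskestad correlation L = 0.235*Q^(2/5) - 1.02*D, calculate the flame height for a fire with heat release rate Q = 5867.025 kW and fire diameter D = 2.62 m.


Q^(2/5) = 32.164
0.235 * Q^(2/5) = 7.5585
1.02 * D = 2.6724
L = 4.8861 m

4.8861 m


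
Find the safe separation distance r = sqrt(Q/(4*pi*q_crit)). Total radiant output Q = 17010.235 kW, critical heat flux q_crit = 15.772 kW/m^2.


4*pi*q_crit = 198.20
Q/(4*pi*q_crit) = 85.825
r = sqrt(85.825) = 9.2642 m

9.2642 m


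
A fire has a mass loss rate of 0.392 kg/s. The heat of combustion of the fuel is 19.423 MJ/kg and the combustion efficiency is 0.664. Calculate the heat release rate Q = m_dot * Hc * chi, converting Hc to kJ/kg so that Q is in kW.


Hc = 19.423 MJ/kg = 19.423 * 1000 kJ/kg = 19423 kJ/kg
Q = 0.392 kg/s * 19423 kJ/kg * 0.664 = 5055.6 kW

5055.6 kW


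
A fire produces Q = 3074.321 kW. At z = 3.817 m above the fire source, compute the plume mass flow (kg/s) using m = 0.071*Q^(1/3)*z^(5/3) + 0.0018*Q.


Q^(1/3) = 14.541
z^(5/3) = 9.3226
First term = 0.071 * 14.541 * 9.3226 = 9.6245
Second term = 0.0018 * 3074.321 = 5.5338
m = 15.158 kg/s

15.158 kg/s


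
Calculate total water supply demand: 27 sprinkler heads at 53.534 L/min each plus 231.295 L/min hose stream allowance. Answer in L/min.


Sprinkler demand = 27 * 53.534 = 1445.418 L/min
Total = 1445.418 + 231.295 = 1676.713 L/min

1676.713 L/min


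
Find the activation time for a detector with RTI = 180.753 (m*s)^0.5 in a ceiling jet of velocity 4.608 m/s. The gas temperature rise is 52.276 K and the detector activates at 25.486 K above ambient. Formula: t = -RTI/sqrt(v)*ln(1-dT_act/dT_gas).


dT_act/dT_gas = 0.48753
ln(1 - 0.48753) = -0.66851
t = -180.753 / sqrt(4.608) * -0.66851 = 56.291 s

56.291 s


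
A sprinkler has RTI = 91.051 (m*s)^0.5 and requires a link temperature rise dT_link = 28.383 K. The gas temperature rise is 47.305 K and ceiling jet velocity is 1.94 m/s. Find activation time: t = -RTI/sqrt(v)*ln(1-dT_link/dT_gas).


dT_link/dT_gas = 0.6
ln(1 - 0.6) = -0.91629
t = -91.051 / sqrt(1.94) * -0.91629 = 59.899 s

59.899 s


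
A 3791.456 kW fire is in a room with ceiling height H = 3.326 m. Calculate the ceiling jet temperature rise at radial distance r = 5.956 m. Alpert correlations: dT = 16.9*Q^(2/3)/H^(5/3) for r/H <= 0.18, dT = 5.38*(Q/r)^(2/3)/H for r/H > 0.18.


r/H = 5.956 / 3.326 = 1.7907
r/H > 0.18, so dT = 5.38*(Q/r)^(2/3)/H
Q/r = 636.58
(Q/r)^(2/3) = 74.000
dT = 5.38 * 74.000 / 3.326 = 119.70 K

119.70 K


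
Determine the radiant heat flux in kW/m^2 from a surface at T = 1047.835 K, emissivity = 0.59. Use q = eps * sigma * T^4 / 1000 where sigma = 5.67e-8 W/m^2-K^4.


T^4 = 1.2055e+12
q = 0.59 * 5.67e-8 * 1.2055e+12 / 1000 = 40.328 kW/m^2

40.328 kW/m^2


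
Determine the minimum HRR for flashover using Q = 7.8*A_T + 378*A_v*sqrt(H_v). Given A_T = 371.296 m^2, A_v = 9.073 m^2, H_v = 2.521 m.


7.8*A_T = 2896.1
sqrt(H_v) = 1.5878
378*A_v*sqrt(H_v) = 5445.4
Q = 2896.1 + 5445.4 = 8341.5 kW

8341.5 kW


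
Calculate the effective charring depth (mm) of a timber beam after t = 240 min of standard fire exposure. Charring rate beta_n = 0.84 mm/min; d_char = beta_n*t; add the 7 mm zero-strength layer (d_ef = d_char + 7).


d_char = 0.84 * 240 = 201.6 mm
d_ef = 201.6 + 1.0*7 = 208.6 mm

208.6 mm


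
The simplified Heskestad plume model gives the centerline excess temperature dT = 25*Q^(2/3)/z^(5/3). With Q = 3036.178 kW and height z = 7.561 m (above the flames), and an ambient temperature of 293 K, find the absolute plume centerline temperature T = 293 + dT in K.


Q^(2/3) = 209.68
z^(5/3) = 29.127
dT = 25 * 209.68 / 29.127 = 179.97 K
T = 293 + 179.97 = 472.97 K

472.97 K


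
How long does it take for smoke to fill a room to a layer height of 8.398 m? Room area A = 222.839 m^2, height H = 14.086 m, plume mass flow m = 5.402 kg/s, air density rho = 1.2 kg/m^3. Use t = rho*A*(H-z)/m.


H - z = 5.688 m
t = 1.2 * 222.839 * 5.688 / 5.402 = 281.56 s

281.56 s


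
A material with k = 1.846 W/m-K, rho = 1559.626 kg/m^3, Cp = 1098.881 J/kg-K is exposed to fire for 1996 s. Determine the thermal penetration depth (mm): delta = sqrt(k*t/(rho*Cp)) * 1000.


alpha = 1.846 / (1559.626 * 1098.881) = 1.0771e-06 m^2/s
alpha * t = 0.0021499
delta = sqrt(0.0021499) * 1000 = 46.367 mm

46.367 mm


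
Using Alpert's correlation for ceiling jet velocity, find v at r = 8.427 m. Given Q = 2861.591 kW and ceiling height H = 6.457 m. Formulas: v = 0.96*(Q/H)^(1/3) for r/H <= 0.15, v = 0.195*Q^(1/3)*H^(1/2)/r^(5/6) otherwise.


r/H = 8.427 / 6.457 = 1.3051
r/H > 0.15, so v = 0.195*Q^(1/3)*H^(1/2)/r^(5/6)
Q^(1/3) = 14.197
H^(1/2) = 2.5411
r^(5/6) = 5.9074
v = 0.195 * 14.197 * 2.5411 / 5.9074 = 1.1909 m/s

1.1909 m/s


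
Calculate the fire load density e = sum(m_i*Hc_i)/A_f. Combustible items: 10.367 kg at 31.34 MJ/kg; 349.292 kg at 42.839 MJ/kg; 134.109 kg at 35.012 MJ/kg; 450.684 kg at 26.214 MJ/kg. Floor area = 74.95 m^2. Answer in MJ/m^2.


Total energy = 10.367*31.34 + 349.292*42.839 + 134.109*35.012 + 450.684*26.214
= 324.9018 + 14963.32 + 4695.424 + 11814.23
= 31797.88 MJ
e = 31797.88 / 74.95 = 424.25 MJ/m^2

424.25 MJ/m^2


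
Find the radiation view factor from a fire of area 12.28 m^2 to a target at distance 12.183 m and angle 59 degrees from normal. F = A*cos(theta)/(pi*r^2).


cos(59 deg) = 0.51504
pi*r^2 = 466.29
F = 12.28 * 0.51504 / 466.29 = 0.013564

0.013564


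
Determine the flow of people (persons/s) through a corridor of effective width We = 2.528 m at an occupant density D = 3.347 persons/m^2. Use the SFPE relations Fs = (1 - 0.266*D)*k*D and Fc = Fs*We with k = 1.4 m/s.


1 - 0.266*D = 1 - 0.266*3.347 = 0.10970
Fs = 0.10970 * 1.4 * 3.347 = 0.51402 persons/(s*m)
Fc = 0.51402 * 2.528 = 1.2994 persons/s

1.2994 persons/s


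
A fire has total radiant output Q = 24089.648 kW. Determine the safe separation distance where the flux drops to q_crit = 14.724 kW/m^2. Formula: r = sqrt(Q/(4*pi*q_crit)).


4*pi*q_crit = 185.03
Q/(4*pi*q_crit) = 130.20
r = sqrt(130.20) = 11.410 m

11.410 m


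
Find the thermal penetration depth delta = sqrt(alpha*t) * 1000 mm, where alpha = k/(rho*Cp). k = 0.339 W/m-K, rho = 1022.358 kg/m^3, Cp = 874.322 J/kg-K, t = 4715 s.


alpha = 0.339 / (1022.358 * 874.322) = 3.7925e-07 m^2/s
alpha * t = 0.0017882
delta = sqrt(0.0017882) * 1000 = 42.287 mm

42.287 mm


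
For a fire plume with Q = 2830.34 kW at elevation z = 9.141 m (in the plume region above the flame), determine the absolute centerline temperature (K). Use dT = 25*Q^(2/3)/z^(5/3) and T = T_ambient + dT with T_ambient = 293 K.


Q^(2/3) = 200.09
z^(5/3) = 39.963
dT = 25 * 200.09 / 39.963 = 125.17 K
T = 293 + 125.17 = 418.17 K

418.17 K


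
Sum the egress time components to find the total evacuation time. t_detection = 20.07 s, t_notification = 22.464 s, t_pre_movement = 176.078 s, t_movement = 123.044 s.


Total = 20.07 + 22.464 + 176.078 + 123.044 = 341.656 s

341.656 s


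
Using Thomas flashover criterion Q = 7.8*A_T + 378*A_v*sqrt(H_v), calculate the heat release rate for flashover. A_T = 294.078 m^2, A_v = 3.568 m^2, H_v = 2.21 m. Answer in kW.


7.8*A_T = 2293.8
sqrt(H_v) = 1.4866
378*A_v*sqrt(H_v) = 2005.0
Q = 2293.8 + 2005.0 = 4298.8 kW

4298.8 kW


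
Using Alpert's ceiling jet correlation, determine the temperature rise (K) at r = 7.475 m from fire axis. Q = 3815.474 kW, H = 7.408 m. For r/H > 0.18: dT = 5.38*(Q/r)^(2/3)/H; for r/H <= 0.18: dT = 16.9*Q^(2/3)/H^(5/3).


r/H = 7.475 / 7.408 = 1.0090
r/H > 0.18, so dT = 5.38*(Q/r)^(2/3)/H
Q/r = 510.43
(Q/r)^(2/3) = 63.869
dT = 5.38 * 63.869 / 7.408 = 46.384 K

46.384 K


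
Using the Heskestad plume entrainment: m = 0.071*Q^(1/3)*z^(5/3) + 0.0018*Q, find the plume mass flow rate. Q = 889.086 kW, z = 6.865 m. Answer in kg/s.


Q^(1/3) = 9.6157
z^(5/3) = 24.797
First term = 0.071 * 9.6157 * 24.797 = 16.929
Second term = 0.0018 * 889.086 = 1.6004
m = 18.530 kg/s

18.530 kg/s


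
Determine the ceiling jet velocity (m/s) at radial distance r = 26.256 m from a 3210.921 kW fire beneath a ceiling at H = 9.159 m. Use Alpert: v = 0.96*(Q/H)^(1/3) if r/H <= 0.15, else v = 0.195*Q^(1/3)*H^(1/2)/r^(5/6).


r/H = 26.256 / 9.159 = 2.8667
r/H > 0.15, so v = 0.195*Q^(1/3)*H^(1/2)/r^(5/6)
Q^(1/3) = 14.753
H^(1/2) = 3.0264
r^(5/6) = 15.230
v = 0.195 * 14.753 * 3.0264 / 15.230 = 0.57167 m/s

0.57167 m/s


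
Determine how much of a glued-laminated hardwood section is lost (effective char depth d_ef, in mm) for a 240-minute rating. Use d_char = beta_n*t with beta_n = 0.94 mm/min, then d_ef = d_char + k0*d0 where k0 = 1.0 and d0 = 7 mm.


d_char = 0.94 * 240 = 225.6 mm
d_ef = 225.6 + 1.0*7 = 232.6 mm

232.6 mm


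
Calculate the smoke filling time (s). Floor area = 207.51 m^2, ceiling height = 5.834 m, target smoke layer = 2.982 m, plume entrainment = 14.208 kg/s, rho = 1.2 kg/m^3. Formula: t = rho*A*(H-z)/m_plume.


H - z = 2.852 m
t = 1.2 * 207.51 * 2.852 / 14.208 = 49.985 s

49.985 s


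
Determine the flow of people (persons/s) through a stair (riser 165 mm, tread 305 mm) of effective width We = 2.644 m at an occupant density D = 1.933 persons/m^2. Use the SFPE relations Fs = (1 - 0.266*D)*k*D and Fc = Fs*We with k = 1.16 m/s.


1 - 0.266*D = 1 - 0.266*1.933 = 0.48582
Fs = 0.48582 * 1.16 * 1.933 = 1.0893 persons/(s*m)
Fc = 1.0893 * 2.644 = 2.8802 persons/s

2.8802 persons/s


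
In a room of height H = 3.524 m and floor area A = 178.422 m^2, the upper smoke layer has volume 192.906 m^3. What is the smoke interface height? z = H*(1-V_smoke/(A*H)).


V/(A*H) = 0.30680
1 - 0.30680 = 0.69320
z = 3.524 * 0.69320 = 2.4428 m

2.4428 m


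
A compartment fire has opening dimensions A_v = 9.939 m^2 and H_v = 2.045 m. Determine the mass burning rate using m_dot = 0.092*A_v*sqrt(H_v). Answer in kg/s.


sqrt(H_v) = 1.4300
m_dot = 0.092 * 9.939 * 1.4300 = 1.3076 kg/s

1.3076 kg/s


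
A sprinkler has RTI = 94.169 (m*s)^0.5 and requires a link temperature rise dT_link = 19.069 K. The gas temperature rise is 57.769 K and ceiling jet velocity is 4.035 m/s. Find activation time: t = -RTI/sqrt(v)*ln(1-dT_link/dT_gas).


dT_link/dT_gas = 0.33009
ln(1 - 0.33009) = -0.40061
t = -94.169 / sqrt(4.035) * -0.40061 = 18.781 s

18.781 s


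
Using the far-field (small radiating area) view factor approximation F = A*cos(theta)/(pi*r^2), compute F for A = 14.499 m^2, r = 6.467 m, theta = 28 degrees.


cos(28 deg) = 0.88295
pi*r^2 = 131.39
F = 14.499 * 0.88295 / 131.39 = 0.097436

0.097436


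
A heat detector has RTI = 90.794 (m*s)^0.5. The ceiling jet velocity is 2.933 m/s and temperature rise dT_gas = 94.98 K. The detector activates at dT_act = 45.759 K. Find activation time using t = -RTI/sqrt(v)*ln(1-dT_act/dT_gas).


dT_act/dT_gas = 0.48178
ln(1 - 0.48178) = -0.65735
t = -90.794 / sqrt(2.933) * -0.65735 = 34.849 s

34.849 s


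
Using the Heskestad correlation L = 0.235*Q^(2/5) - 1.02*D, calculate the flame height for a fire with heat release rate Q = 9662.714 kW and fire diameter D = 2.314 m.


Q^(2/5) = 39.268
0.235 * Q^(2/5) = 9.2280
1.02 * D = 2.3603
L = 6.8677 m

6.8677 m


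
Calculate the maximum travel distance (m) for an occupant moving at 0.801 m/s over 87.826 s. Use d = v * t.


d = 0.801 * 87.826 = 70.349 m

70.349 m


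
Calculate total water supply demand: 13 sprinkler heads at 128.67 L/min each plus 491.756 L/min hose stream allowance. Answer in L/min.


Sprinkler demand = 13 * 128.67 = 1672.71 L/min
Total = 1672.71 + 491.756 = 2164.466 L/min

2164.466 L/min


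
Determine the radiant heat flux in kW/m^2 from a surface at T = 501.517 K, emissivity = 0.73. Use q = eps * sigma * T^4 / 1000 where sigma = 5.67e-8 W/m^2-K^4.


T^4 = 6.3262e+10
q = 0.73 * 5.67e-8 * 6.3262e+10 / 1000 = 2.6185 kW/m^2

2.6185 kW/m^2


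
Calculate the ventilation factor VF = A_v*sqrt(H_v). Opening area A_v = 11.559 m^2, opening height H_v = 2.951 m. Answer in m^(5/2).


sqrt(H_v) = 1.7178
VF = 11.559 * 1.7178 = 19.857 m^(5/2)

19.857 m^(5/2)


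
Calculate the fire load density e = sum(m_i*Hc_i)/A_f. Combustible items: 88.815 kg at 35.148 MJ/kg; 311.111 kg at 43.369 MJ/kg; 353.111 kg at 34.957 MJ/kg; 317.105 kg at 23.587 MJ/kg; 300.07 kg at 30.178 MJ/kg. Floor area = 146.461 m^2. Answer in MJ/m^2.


Total energy = 88.815*35.148 + 311.111*43.369 + 353.111*34.957 + 317.105*23.587 + 300.07*30.178
= 3121.670 + 13492.57 + 12343.70 + 7479.556 + 9055.512
= 45493.01 MJ
e = 45493.01 / 146.461 = 310.62 MJ/m^2

310.62 MJ/m^2


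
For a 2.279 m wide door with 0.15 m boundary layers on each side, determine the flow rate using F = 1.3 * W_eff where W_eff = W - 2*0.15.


W_eff = 2.279 - 0.30 = 1.979 m
F = 1.3 * 1.979 = 2.5727 persons/s

2.5727 persons/s


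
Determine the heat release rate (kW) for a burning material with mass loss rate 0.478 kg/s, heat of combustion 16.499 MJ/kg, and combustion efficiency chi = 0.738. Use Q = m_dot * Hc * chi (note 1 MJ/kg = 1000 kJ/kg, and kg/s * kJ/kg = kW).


Hc = 16.499 MJ/kg = 16.499 * 1000 kJ/kg = 16499 kJ/kg
Q = 0.478 kg/s * 16499 kJ/kg * 0.738 = 5820.3 kW

5820.3 kW


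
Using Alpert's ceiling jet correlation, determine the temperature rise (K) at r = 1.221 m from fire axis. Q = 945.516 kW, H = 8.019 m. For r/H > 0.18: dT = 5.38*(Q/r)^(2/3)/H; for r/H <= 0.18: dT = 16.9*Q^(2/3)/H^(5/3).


r/H = 1.221 / 8.019 = 0.15226
r/H <= 0.18, so dT = 16.9*Q^(2/3)/H^(5/3)
Q^(2/3) = 96.334
H^(5/3) = 32.127
dT = 16.9 * 96.334 / 32.127 = 50.676 K

50.676 K


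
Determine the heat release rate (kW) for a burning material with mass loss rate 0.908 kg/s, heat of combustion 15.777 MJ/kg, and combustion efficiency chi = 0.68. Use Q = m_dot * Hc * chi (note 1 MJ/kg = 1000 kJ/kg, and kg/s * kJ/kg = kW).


Hc = 15.777 MJ/kg = 15.777 * 1000 kJ/kg = 15777 kJ/kg
Q = 0.908 kg/s * 15777 kJ/kg * 0.68 = 9741.4 kW

9741.4 kW


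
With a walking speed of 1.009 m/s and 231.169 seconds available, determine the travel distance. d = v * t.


d = 1.009 * 231.169 = 233.25 m

233.25 m


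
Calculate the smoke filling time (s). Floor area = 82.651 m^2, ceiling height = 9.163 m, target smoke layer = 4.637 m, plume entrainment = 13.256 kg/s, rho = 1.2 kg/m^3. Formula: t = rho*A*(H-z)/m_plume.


H - z = 4.526 m
t = 1.2 * 82.651 * 4.526 / 13.256 = 33.863 s

33.863 s


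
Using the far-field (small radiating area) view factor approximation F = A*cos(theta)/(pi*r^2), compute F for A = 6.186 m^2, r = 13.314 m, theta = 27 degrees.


cos(27 deg) = 0.89101
pi*r^2 = 556.89
F = 6.186 * 0.89101 / 556.89 = 0.0098975

0.0098975


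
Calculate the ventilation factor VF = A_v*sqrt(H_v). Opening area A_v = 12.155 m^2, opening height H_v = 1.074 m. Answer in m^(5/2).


sqrt(H_v) = 1.0363
VF = 12.155 * 1.0363 = 12.597 m^(5/2)

12.597 m^(5/2)


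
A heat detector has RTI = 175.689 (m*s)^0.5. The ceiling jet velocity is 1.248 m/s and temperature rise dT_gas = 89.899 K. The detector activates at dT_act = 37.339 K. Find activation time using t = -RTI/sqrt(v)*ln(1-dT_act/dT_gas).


dT_act/dT_gas = 0.41534
ln(1 - 0.41534) = -0.53673
t = -175.689 / sqrt(1.248) * -0.53673 = 84.410 s

84.410 s


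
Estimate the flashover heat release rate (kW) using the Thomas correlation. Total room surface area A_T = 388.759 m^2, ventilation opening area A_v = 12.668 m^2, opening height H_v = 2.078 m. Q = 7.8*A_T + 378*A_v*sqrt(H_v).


7.8*A_T = 3032.3
sqrt(H_v) = 1.4415
378*A_v*sqrt(H_v) = 6902.8
Q = 3032.3 + 6902.8 = 9935.1 kW

9935.1 kW


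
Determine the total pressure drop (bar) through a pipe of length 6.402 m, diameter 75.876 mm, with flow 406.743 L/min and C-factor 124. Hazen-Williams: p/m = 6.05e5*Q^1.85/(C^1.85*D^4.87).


Q^1.85 = 67180
C^1.85 = 7461.6
D^4.87 = 1.4325e+09
p/m = 0.0038024 bar/m
p_total = 0.0038024 * 6.402 = 0.024343 bar

0.024343 bar


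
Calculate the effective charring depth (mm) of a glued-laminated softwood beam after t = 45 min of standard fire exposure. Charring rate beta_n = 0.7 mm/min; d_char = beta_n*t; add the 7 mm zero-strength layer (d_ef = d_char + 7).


d_char = 0.7 * 45 = 31.5 mm
d_ef = 31.5 + 1.0*7 = 38.5 mm

38.5 mm


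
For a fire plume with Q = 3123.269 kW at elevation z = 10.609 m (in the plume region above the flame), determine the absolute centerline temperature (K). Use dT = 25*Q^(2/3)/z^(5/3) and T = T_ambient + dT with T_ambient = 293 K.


Q^(2/3) = 213.67
z^(5/3) = 51.222
dT = 25 * 213.67 / 51.222 = 104.29 K
T = 293 + 104.29 = 397.29 K

397.29 K


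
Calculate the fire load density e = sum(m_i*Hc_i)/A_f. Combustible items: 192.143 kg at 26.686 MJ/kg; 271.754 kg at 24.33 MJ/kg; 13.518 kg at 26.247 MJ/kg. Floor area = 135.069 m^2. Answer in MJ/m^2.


Total energy = 192.143*26.686 + 271.754*24.33 + 13.518*26.247
= 5127.528 + 6611.775 + 354.8069
= 12094.11 MJ
e = 12094.11 / 135.069 = 89.540 MJ/m^2

89.540 MJ/m^2


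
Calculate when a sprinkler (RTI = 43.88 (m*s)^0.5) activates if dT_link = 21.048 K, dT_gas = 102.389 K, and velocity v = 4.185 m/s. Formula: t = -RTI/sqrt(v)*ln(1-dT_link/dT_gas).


dT_link/dT_gas = 0.20557
ln(1 - 0.20557) = -0.23013
t = -43.88 / sqrt(4.185) * -0.23013 = 4.9362 s

4.9362 s


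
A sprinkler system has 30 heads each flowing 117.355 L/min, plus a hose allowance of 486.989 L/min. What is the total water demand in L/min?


Sprinkler demand = 30 * 117.355 = 3520.65 L/min
Total = 3520.65 + 486.989 = 4007.639 L/min

4007.639 L/min


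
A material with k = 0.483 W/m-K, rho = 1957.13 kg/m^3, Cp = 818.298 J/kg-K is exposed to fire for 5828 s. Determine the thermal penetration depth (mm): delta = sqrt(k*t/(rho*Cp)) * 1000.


alpha = 0.483 / (1957.13 * 818.298) = 3.0159e-07 m^2/s
alpha * t = 0.0017577
delta = sqrt(0.0017577) * 1000 = 41.924 mm

41.924 mm


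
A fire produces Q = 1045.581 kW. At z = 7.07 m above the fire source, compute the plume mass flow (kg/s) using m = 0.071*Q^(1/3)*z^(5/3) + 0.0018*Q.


Q^(1/3) = 10.150
z^(5/3) = 26.043
First term = 0.071 * 10.150 * 26.043 = 18.768
Second term = 0.0018 * 1045.581 = 1.8820
m = 20.650 kg/s

20.650 kg/s


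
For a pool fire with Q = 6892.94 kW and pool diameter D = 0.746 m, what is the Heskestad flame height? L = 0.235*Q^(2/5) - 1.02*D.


Q^(2/5) = 34.305
0.235 * Q^(2/5) = 8.0618
1.02 * D = 0.76092
L = 7.3008 m

7.3008 m


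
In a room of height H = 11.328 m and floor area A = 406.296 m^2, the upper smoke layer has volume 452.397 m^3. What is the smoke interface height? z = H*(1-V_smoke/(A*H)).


V/(A*H) = 0.098293
1 - 0.098293 = 0.90171
z = 11.328 * 0.90171 = 10.215 m

10.215 m


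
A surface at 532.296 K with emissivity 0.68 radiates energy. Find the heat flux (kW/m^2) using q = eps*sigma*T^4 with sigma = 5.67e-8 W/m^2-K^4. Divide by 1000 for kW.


T^4 = 8.0281e+10
q = 0.68 * 5.67e-8 * 8.0281e+10 / 1000 = 3.0953 kW/m^2

3.0953 kW/m^2


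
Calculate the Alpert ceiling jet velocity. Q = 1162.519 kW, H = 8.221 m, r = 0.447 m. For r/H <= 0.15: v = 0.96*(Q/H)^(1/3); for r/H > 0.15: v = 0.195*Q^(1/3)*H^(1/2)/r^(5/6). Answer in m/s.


r/H = 0.447 / 8.221 = 0.054373
r/H <= 0.15, so v = 0.96*(Q/H)^(1/3)
Q/H = 141.41
(Q/H)^(1/3) = 5.2098
v = 0.96 * 5.2098 = 5.0015 m/s

5.0015 m/s


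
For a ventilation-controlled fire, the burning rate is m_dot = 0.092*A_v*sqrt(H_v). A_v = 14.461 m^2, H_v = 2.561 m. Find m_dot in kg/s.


sqrt(H_v) = 1.6003
m_dot = 0.092 * 14.461 * 1.6003 = 2.1291 kg/s

2.1291 kg/s


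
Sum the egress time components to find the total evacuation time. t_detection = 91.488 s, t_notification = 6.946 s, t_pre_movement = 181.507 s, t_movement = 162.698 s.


Total = 91.488 + 6.946 + 181.507 + 162.698 = 442.639 s

442.639 s


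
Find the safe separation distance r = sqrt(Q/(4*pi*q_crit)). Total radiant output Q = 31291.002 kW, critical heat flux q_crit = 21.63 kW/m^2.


4*pi*q_crit = 271.81
Q/(4*pi*q_crit) = 115.12
r = sqrt(115.12) = 10.729 m

10.729 m


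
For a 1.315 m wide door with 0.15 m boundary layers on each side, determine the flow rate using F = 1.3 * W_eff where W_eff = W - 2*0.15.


W_eff = 1.315 - 0.30 = 1.015 m
F = 1.3 * 1.015 = 1.3195 persons/s

1.3195 persons/s


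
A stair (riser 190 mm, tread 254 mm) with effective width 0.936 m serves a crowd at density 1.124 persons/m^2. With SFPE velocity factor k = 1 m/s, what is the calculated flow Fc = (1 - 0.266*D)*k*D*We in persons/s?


1 - 0.266*D = 1 - 0.266*1.124 = 0.70102
Fs = 0.70102 * 1 * 1.124 = 0.78794 persons/(s*m)
Fc = 0.78794 * 0.936 = 0.73751 persons/s

0.73751 persons/s


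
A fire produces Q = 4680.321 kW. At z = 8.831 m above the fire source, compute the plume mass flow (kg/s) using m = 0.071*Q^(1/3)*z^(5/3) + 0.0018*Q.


Q^(1/3) = 16.727
z^(5/3) = 37.730
First term = 0.071 * 16.727 * 37.730 = 44.809
Second term = 0.0018 * 4680.321 = 8.4246
m = 53.234 kg/s

53.234 kg/s


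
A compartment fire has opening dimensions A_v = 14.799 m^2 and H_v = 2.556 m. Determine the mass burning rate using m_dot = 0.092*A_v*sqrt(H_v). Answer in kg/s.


sqrt(H_v) = 1.5987
m_dot = 0.092 * 14.799 * 1.5987 = 2.1767 kg/s

2.1767 kg/s


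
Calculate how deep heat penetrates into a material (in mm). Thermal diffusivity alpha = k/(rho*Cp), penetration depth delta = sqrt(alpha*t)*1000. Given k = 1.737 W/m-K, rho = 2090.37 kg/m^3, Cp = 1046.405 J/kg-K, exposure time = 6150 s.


alpha = 1.737 / (2090.37 * 1046.405) = 7.9410e-07 m^2/s
alpha * t = 0.0048837
delta = sqrt(0.0048837) * 1000 = 69.884 mm

69.884 mm


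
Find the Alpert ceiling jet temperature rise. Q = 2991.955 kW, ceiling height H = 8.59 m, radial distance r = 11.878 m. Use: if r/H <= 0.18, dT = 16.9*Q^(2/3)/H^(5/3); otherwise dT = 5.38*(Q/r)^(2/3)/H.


r/H = 11.878 / 8.59 = 1.3828
r/H > 0.18, so dT = 5.38*(Q/r)^(2/3)/H
Q/r = 251.89
(Q/r)^(2/3) = 39.885
dT = 5.38 * 39.885 / 8.59 = 24.980 K

24.980 K


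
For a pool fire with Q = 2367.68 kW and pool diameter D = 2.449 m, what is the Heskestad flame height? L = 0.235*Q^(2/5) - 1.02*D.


Q^(2/5) = 22.373
0.235 * Q^(2/5) = 5.2577
1.02 * D = 2.4980
L = 2.7597 m

2.7597 m


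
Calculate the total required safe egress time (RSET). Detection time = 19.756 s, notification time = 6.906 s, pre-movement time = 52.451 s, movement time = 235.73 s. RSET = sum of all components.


Total = 19.756 + 6.906 + 52.451 + 235.73 = 314.843 s

314.843 s


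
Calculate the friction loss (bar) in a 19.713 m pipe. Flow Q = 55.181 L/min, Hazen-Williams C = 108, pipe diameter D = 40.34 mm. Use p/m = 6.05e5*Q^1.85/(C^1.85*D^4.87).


Q^1.85 = 1668.4
C^1.85 = 5778.8
D^4.87 = 6.6059e+07
p/m = 0.0026442 bar/m
p_total = 0.0026442 * 19.713 = 0.052126 bar

0.052126 bar


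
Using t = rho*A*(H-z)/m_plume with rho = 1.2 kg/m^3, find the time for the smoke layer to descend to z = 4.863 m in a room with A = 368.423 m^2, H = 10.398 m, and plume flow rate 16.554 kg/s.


H - z = 5.535 m
t = 1.2 * 368.423 * 5.535 / 16.554 = 147.82 s

147.82 s


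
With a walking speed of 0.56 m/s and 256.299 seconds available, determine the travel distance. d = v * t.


d = 0.56 * 256.299 = 143.53 m

143.53 m


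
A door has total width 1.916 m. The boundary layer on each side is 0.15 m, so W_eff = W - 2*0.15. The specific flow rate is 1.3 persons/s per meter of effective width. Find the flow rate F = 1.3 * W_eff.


W_eff = 1.916 - 0.30 = 1.616 m
F = 1.3 * 1.616 = 2.1008 persons/s

2.1008 persons/s


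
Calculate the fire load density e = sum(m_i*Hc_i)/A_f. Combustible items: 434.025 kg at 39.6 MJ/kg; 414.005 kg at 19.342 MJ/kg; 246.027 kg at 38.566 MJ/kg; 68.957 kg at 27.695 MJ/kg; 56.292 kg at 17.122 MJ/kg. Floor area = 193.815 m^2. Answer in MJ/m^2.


Total energy = 434.025*39.6 + 414.005*19.342 + 246.027*38.566 + 68.957*27.695 + 56.292*17.122
= 17187.39 + 8007.685 + 9488.277 + 1909.764 + 963.8316
= 37556.95 MJ
e = 37556.95 / 193.815 = 193.78 MJ/m^2

193.78 MJ/m^2


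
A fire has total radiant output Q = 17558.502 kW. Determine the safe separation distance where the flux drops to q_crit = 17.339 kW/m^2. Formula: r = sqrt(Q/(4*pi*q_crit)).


4*pi*q_crit = 217.89
Q/(4*pi*q_crit) = 80.585
r = sqrt(80.585) = 8.9769 m

8.9769 m


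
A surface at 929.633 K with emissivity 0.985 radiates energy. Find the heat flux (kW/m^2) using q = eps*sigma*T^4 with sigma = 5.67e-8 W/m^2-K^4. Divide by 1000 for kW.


T^4 = 7.4687e+11
q = 0.985 * 5.67e-8 * 7.4687e+11 / 1000 = 41.712 kW/m^2

41.712 kW/m^2


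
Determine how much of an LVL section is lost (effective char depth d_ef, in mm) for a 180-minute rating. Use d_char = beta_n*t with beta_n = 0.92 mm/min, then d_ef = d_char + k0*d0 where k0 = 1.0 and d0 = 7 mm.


d_char = 0.92 * 180 = 165.6 mm
d_ef = 165.6 + 1.0*7 = 172.6 mm

172.6 mm


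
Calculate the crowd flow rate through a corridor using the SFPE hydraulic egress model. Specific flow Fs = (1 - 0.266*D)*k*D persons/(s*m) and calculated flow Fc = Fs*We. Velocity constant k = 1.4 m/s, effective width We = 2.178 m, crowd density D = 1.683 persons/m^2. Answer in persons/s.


1 - 0.266*D = 1 - 0.266*1.683 = 0.55232
Fs = 0.55232 * 1.4 * 1.683 = 1.3014 persons/(s*m)
Fc = 1.3014 * 2.178 = 2.8344 persons/s

2.8344 persons/s


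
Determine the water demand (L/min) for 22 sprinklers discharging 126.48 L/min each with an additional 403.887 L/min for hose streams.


Sprinkler demand = 22 * 126.48 = 2782.56 L/min
Total = 2782.56 + 403.887 = 3186.447 L/min

3186.447 L/min


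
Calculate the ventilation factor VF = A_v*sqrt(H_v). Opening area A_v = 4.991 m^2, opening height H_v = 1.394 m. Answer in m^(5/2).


sqrt(H_v) = 1.1807
VF = 4.991 * 1.1807 = 5.8928 m^(5/2)

5.8928 m^(5/2)


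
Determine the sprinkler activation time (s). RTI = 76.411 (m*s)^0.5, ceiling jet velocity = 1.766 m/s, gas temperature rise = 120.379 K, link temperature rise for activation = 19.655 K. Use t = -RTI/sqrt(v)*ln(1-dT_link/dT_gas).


dT_link/dT_gas = 0.16328
ln(1 - 0.16328) = -0.17826
t = -76.411 / sqrt(1.766) * -0.17826 = 10.250 s

10.250 s


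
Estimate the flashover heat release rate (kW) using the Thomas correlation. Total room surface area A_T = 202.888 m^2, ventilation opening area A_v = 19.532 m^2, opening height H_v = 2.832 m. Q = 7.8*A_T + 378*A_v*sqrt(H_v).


7.8*A_T = 1582.5
sqrt(H_v) = 1.6829
378*A_v*sqrt(H_v) = 12425
Q = 1582.5 + 12425 = 14007 kW

14007 kW


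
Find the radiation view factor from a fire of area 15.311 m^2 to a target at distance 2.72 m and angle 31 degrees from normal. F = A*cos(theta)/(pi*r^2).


cos(31 deg) = 0.85717
pi*r^2 = 23.243
F = 15.311 * 0.85717 / 23.243 = 0.56465

0.56465


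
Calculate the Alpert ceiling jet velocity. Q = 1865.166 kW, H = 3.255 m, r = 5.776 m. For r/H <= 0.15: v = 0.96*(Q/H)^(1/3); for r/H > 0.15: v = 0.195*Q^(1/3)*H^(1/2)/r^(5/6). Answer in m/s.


r/H = 5.776 / 3.255 = 1.7745
r/H > 0.15, so v = 0.195*Q^(1/3)*H^(1/2)/r^(5/6)
Q^(1/3) = 12.309
H^(1/2) = 1.8042
r^(5/6) = 4.3121
v = 0.195 * 12.309 * 1.8042 / 4.3121 = 1.0043 m/s

1.0043 m/s


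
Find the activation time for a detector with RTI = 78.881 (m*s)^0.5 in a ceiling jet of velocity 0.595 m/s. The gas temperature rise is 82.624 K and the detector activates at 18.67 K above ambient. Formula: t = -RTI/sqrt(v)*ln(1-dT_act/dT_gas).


dT_act/dT_gas = 0.22596
ln(1 - 0.22596) = -0.25614
t = -78.881 / sqrt(0.595) * -0.25614 = 26.193 s

26.193 s


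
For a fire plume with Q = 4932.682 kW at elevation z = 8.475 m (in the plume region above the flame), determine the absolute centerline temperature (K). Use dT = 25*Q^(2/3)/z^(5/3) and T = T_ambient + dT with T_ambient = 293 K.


Q^(2/3) = 289.77
z^(5/3) = 35.229
dT = 25 * 289.77 / 35.229 = 205.63 K
T = 293 + 205.63 = 498.63 K

498.63 K


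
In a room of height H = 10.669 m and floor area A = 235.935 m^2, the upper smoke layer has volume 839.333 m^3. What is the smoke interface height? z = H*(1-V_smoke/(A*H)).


V/(A*H) = 0.33344
1 - 0.33344 = 0.66656
z = 10.669 * 0.66656 = 7.1115 m

7.1115 m


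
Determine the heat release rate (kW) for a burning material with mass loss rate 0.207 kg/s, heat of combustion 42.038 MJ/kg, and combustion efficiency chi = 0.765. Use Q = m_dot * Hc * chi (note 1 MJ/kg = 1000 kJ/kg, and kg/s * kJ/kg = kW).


Hc = 42.038 MJ/kg = 42.038 * 1000 kJ/kg = 42038 kJ/kg
Q = 0.207 kg/s * 42038 kJ/kg * 0.765 = 6656.9 kW

6656.9 kW


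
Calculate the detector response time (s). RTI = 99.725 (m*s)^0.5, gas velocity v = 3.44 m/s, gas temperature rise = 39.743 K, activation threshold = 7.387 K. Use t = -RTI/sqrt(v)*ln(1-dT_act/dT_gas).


dT_act/dT_gas = 0.18587
ln(1 - 0.18587) = -0.20563
t = -99.725 / sqrt(3.44) * -0.20563 = 11.057 s

11.057 s


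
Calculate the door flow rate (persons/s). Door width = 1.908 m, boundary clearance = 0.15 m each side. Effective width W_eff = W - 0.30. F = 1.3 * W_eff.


W_eff = 1.908 - 0.30 = 1.608 m
F = 1.3 * 1.608 = 2.0904 persons/s

2.0904 persons/s


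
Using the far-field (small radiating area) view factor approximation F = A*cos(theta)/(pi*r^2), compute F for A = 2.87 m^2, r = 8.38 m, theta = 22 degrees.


cos(22 deg) = 0.92718
pi*r^2 = 220.62
F = 2.87 * 0.92718 / 220.62 = 0.012062

0.012062


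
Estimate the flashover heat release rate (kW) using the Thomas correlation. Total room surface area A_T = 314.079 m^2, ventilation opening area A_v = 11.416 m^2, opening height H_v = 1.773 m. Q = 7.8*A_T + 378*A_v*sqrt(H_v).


7.8*A_T = 2449.8
sqrt(H_v) = 1.3315
378*A_v*sqrt(H_v) = 5745.9
Q = 2449.8 + 5745.9 = 8195.7 kW

8195.7 kW


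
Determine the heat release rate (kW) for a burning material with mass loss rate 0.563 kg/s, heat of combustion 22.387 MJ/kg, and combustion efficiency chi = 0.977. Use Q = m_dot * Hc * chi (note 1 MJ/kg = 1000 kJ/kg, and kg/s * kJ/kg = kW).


Hc = 22.387 MJ/kg = 22.387 * 1000 kJ/kg = 22387 kJ/kg
Q = 0.563 kg/s * 22387 kJ/kg * 0.977 = 12314 kW

12314 kW


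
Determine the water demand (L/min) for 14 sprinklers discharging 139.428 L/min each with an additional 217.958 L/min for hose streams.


Sprinkler demand = 14 * 139.428 = 1951.992 L/min
Total = 1951.992 + 217.958 = 2169.95 L/min

2169.95 L/min


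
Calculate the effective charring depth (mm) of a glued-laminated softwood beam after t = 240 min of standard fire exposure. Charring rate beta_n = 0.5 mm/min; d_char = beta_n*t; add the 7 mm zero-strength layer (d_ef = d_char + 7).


d_char = 0.5 * 240 = 120 mm
d_ef = 120 + 1.0*7 = 127 mm

127 mm


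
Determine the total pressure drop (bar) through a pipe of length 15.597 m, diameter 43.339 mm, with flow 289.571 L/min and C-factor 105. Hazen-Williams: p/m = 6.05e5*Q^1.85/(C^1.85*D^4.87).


Q^1.85 = 35830
C^1.85 = 5485.3
D^4.87 = 9.3670e+07
p/m = 0.042189 bar/m
p_total = 0.042189 * 15.597 = 0.65803 bar

0.65803 bar
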